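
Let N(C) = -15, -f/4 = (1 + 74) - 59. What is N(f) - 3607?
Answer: -3622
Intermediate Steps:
f = -64 (f = -4*((1 + 74) - 59) = -4*(75 - 59) = -4*16 = -64)
N(f) - 3607 = -15 - 3607 = -3622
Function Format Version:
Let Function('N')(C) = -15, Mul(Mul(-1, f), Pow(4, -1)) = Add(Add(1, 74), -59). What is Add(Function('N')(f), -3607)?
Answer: -3622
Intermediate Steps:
f = -64 (f = Mul(-4, Add(Add(1, 74), -59)) = Mul(-4, Add(75, -59)) = Mul(-4, 16) = -64)
Add(Function('N')(f), -3607) = Add(-15, -3607) = -3622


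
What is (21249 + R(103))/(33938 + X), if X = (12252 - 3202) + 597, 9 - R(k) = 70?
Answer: 21188/43585 ≈ 0.48613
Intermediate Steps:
R(k) = -61 (R(k) = 9 - 1*70 = 9 - 70 = -61)
X = 9647 (X = 9050 + 597 = 9647)
(21249 + R(103))/(33938 + X) = (21249 - 61)/(33938 + 9647) = 21188/43585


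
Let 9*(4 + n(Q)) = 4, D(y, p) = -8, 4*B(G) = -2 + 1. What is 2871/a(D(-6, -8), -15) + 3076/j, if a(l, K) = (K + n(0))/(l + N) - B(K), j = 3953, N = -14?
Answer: 4495560856/1711649 ≈ 2626.4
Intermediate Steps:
B(G) = -¼ (B(G) = (-2 + 1)/4 = (¼)*(-1) = -¼)
n(Q) = -32/9 (n(Q) = -4 + (⅑)*4 = -4 + 4/9 = -32/9)
a(l, K) = ¼ + (-32/9 + K)/(-14 + l) (a(l, K) = (K - 32/9)/(l - 14) - 1*(-¼) = (-32/9 + K)/(-14 + l) + ¼ = ¼ + (-32/9 + K)/(-14 + l))
2871/a(D(-6, -8), -15) + 3076/j = 2871/(((-127/18 - 15 + (¼)*(-8))/(-14 - 8))) + 3076/3953 = 2871/(((-127/18 - 15 - 2)/(-22))) + 3076*(1/3953) = 2871/((-1/22*(-433/18))) + 3076/3953 = 2871/(433/396) + 3076/3953 = 2871*(396/433) + 3076/3953 = 1136916/433 + 3076/3953 = 4495560856/1711649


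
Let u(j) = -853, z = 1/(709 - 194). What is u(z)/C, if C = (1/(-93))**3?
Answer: 686116521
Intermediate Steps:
z = 1/515 ≈ 0.0019417
C = -1/804357 (C = (-1/93)**3 = -1/804357 ≈ -1.2432e-6)
u(z)/C = -853/(-1/804357) = -853*(-804357) = 686116521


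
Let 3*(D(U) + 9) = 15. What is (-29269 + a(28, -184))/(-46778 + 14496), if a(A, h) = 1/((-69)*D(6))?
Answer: 8078243/8909832 ≈ 0.90667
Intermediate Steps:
D(U) = -4 (D(U) = -9 + (1/3)*15 = -9 + 5 = -4)
a(A, h) = 1/276 (a(A, h) = 1/(-69*(-4)) = -1/69*(-1/4) = 1/276)
(-29269 + a(28, -184))/(-46778 + 14496) = (-29269 + 1/276)/(-46778 + 14496) = -8078243/276/(-32282) = -8078243/276*(-1/32282) = 8078243/8909832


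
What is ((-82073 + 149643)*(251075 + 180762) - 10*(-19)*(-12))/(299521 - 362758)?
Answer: -29179223810/63237 ≈ -4.6143e+5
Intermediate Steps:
((-82073 + 149643)*(251075 + 180762) - 10*(-19)*(-12))/(299521 - 362758) = (67570*431837 + 190*(-12))/(-63237) = (29179226090 - 2280)*(-1/63237) = 29179223810*(-1/63237) = -29179223810/63237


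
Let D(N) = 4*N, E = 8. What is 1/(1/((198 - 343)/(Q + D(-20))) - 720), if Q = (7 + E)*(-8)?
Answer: -29/20840 ≈ -0.0013916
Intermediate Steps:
Q = -120 (Q = (7 + 8)*(-8) = 15*(-8) = -120)
1/(1/((198 - 343)/(Q + D(-20))) - 720) = 1/(1/((198 - 343)/(-120 + 4*(-20))) - 720) = 1/(1/(-145/(-120 - 80)) - 720) = 1/(1/(-145/(-200)) - 720) = 1/(1/(-145*(-1/200)) - 720) = 1/(1/(29/40) - 720) = 1/(40/29 - 720) = 1/(-20840/29) = -29/20840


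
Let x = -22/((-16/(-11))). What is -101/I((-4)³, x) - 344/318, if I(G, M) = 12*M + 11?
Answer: -26534/54219 ≈ -0.48939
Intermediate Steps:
x = -121/8 (x = -22/((-16*(-1/11))) = -22/16/11 = -22*11/16 = -121/8 ≈ -15.125)
I(G, M) = 11 + 12*M
-101/I((-4)³, x) - 344/318 = -101/(11 + 12*(-121/8)) - 344/318 = -101/(11 - 363/2) - 344*1/318 = -101/(-341/2) - 172/159 = -101*(-2/341) - 172/159 = 202/341 - 172/159 = -26534/54219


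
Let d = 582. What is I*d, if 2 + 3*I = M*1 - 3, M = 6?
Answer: 194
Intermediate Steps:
I = ⅓ (I = -⅔ + (6*1 - 3)/3 = -⅔ + (6 - 3)/3 = -⅔ + (⅓)*3 = -⅔ + 1 = ⅓ ≈ 0.33333)
I*d = (⅓)*582 = 194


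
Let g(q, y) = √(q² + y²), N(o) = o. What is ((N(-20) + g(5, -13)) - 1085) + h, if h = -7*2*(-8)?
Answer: -993 + √194 ≈ -979.07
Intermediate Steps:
h = 112 (h = -14*(-8) = 112)
((N(-20) + g(5, -13)) - 1085) + h = ((-20 + √(5² + (-13)²)) - 1085) + 112 = ((-20 + √(25 + 169)) - 1085) + 112 = ((-20 + √194) - 1085) + 112 = (-1105 + √194) + 112 = -993 + √194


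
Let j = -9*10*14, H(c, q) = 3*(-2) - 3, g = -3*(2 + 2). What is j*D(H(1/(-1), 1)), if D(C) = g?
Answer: 15120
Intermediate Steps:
g = -12 (g = -3*4 = -12)
H(c, q) = -9 (H(c, q) = -6 - 3 = -9)
D(C) = -12
j = -1260 (j = -90*14 = -1260)
j*D(H(1/(-1), 1)) = -1260*(-12) = 15120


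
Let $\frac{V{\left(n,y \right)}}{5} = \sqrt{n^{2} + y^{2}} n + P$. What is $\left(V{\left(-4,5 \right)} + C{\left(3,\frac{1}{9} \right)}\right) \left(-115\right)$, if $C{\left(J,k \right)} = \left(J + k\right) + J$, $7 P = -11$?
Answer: $\frac{12650}{63} + 2300 \sqrt{41} \approx 14928.0$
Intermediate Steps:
$P = - \frac{11}{7}$ ($P = \frac{1}{7} \left(-11\right) = - \frac{11}{7} \approx -1.5714$)
$V{\left(n,y \right)} = - \frac{55}{7} + 5 n \sqrt{n^{2} + y^{2}}$ ($V{\left(n,y \right)} = 5 \left(\sqrt{n^{2} + y^{2}} n - \frac{11}{7}\right) = 5 \left(n \sqrt{n^{2} + y^{2}} - \frac{11}{7}\right) = 5 \left(- \frac{11}{7} + n \sqrt{n^{2} + y^{2}}\right) = - \frac{55}{7} + 5 n \sqrt{n^{2} + y^{2}}$)
$C{\left(J,k \right)} = k + 2 J$
$\left(V{\left(-4,5 \right)} + C{\left(3,\frac{1}{9} \right)}\right) \left(-115\right) = \left(\left(- \frac{55}{7} + 5 \left(-4\right) \sqrt{\left(-4\right)^{2} + 5^{2}}\right) + \left(\frac{1}{9} + 2 \cdot 3\right)\right) \left(-115\right) = \left(\left(- \frac{55}{7} + 5 \left(-4\right) \sqrt{16 + 25}\right) + \left(\frac{1}{9} + 6\right)\right) \left(-115\right) = \left(\left(- \frac{55}{7} + 5 \left(-4\right) \sqrt{41}\right) + \frac{55}{9}\right) \left(-115\right) = \left(\left(- \frac{55}{7} - 20 \sqrt{41}\right) + \frac{55}{9}\right) \left(-115\right) = \left(- \frac{110}{63} - 20 \sqrt{41}\right) \left(-115\right) = \frac{12650}{63} + 2300 \sqrt{41}$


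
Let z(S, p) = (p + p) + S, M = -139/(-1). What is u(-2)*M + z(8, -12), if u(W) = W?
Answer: -294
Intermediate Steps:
M = 139 (M = -139*(-1) = 139)
z(S, p) = S + 2*p (z(S, p) = 2*p + S = S + 2*p)
u(-2)*M + z(8, -12) = -2*139 + (8 + 2*(-12)) = -278 + (8 - 24) = -278 - 16 = -294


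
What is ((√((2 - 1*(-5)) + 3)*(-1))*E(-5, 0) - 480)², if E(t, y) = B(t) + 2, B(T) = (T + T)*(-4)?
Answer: 248040 + 40320*√10 ≈ 3.7554e+5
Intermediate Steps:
B(T) = -8*T (B(T) = (2*T)*(-4) = -8*T)
E(t, y) = 2 - 8*t (E(t, y) = -8*t + 2 = 2 - 8*t)
((√((2 - 1*(-5)) + 3)*(-1))*E(-5, 0) - 480)² = ((√((2 - 1*(-5)) + 3)*(-1))*(2 - 8*(-5)) - 480)² = ((√((2 + 5) + 3)*(-1))*(2 + 40) - 480)² = ((√(7 + 3)*(-1))*42 - 480)² = ((√10*(-1))*42 - 480)² = (-√10*42 - 480)² = (-42*√10 - 480)² = (-480 - 42*√10)²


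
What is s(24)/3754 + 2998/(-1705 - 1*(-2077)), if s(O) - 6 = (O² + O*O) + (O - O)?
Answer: 2921317/349122 ≈ 8.3676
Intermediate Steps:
s(O) = 6 + 2*O² (s(O) = 6 + ((O² + O*O) + (O - O)) = 6 + ((O² + O²) + 0) = 6 + (2*O² + 0) = 6 + 2*O²)
s(24)/3754 + 2998/(-1705 - 1*(-2077)) = (6 + 2*24²)/3754 + 2998/(-1705 - 1*(-2077)) = (6 + 2*576)*(1/3754) + 2998/(-1705 + 2077) = (6 + 1152)*(1/3754) + 2998/372 = 1158*(1/3754) + 2998*(1/372) = 579/1877 + 1499/186 = 2921317/349122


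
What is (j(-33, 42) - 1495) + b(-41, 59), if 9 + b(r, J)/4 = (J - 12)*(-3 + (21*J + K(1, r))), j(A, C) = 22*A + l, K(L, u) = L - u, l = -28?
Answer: 237979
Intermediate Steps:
j(A, C) = -28 + 22*A (j(A, C) = 22*A - 28 = -28 + 22*A)
b(r, J) = -36 + 4*(-12 + J)*(-2 - r + 21*J) (b(r, J) = -36 + 4*((J - 12)*(-3 + (21*J + (1 - r)))) = -36 + 4*((-12 + J)*(-3 + (1 - r + 21*J))) = -36 + 4*((-12 + J)*(-2 - r + 21*J)) = -36 + 4*(-12 + J)*(-2 - r + 21*J))
(j(-33, 42) - 1495) + b(-41, 59) = ((-28 + 22*(-33)) - 1495) + (60 - 1016*59 + 48*(-41) + 84*59**2 - 4*59*(-41)) = ((-28 - 726) - 1495) + (60 - 59944 - 1968 + 84*3481 + 9676) = (-754 - 1495) + (60 - 59944 - 1968 + 292404 + 9676) = -2249 + 240228 = 237979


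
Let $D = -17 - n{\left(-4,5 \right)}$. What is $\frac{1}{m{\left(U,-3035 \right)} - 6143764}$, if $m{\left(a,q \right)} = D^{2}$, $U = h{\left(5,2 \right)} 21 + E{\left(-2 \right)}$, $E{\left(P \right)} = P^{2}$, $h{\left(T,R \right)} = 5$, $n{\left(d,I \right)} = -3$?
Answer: $- \frac{1}{6143568} \approx -1.6277 \cdot 10^{-7}$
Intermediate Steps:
$U = 109$ ($U = 5 \cdot 21 + \left(-2\right)^{2} = 105 + 4 = 109$)
$D = -14$ ($D = -17 - -3 = -17 + 3 = -14$)
$m{\left(a,q \right)} = 196$ ($m{\left(a,q \right)} = \left(-14\right)^{2} = 196$)
$\frac{1}{m{\left(U,-3035 \right)} - 6143764} = \frac{1}{196 - 6143764} = \frac{1}{-6143568} = - \frac{1}{6143568}$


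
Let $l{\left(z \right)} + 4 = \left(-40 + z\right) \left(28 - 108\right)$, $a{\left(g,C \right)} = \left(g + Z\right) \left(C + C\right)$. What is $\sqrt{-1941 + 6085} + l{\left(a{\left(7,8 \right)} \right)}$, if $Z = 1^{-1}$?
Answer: $-7044 + 4 \sqrt{259} \approx -6979.6$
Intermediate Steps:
$Z = 1$
$a{\left(g,C \right)} = 2 C \left(1 + g\right)$ ($a{\left(g,C \right)} = \left(g + 1\right) \left(C + C\right) = \left(1 + g\right) 2 C = 2 C \left(1 + g\right)$)
$l{\left(z \right)} = 3196 - 80 z$ ($l{\left(z \right)} = -4 + \left(-40 + z\right) \left(28 - 108\right) = -4 + \left(-40 + z\right) \left(-80\right) = -4 - \left(-3200 + 80 z\right) = 3196 - 80 z$)
$\sqrt{-1941 + 6085} + l{\left(a{\left(7,8 \right)} \right)} = \sqrt{-1941 + 6085} + \left(3196 - 80 \cdot 2 \cdot 8 \left(1 + 7\right)\right) = \sqrt{4144} + \left(3196 - 80 \cdot 2 \cdot 8 \cdot 8\right) = 4 \sqrt{259} + \left(3196 - 10240\right) = 4 \sqrt{259} - 7044 = -7044 + 4 \sqrt{259}$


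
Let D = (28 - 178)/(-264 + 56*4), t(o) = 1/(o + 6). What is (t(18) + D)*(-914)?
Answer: -41587/12 ≈ -3465.6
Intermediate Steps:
t(o) = 1/(6 + o)
D = 15/4 (D = -150/(-264 + 224) = -150/(-40) = -150*(-1/40) = 15/4 ≈ 3.7500)
(t(18) + D)*(-914) = (1/(6 + 18) + 15/4)*(-914) = (1/24 + 15/4)*(-914) = (91/24)*(-914) = -41587/12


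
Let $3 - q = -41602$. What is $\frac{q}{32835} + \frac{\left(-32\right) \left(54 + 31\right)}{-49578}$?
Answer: $\frac{71733463}{54263121} \approx 1.322$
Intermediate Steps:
$q = 41605$ ($q = 3 - -41602 = 3 + 41602 = 41605$)
$\frac{q}{32835} + \frac{\left(-32\right) \left(54 + 31\right)}{-49578} = \frac{41605}{32835} + \frac{\left(-32\right) \left(54 + 31\right)}{-49578} = 41605 \cdot \frac{1}{32835} + \left(-32\right) 85 \left(- \frac{1}{49578}\right) = \frac{8321}{6567} - - \frac{1360}{24789} = \frac{8321}{6567} + \frac{1360}{24789} = \frac{71733463}{54263121}$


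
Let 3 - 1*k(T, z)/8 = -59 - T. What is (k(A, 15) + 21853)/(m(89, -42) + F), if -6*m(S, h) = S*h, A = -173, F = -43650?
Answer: -20965/43027 ≈ -0.48725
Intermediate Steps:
m(S, h) = -S*h/6
k(T, z) = 496 + 8*T (k(T, z) = 24 - 8*(-59 - T) = 24 + (472 + 8*T) = 496 + 8*T)
(k(A, 15) + 21853)/(m(89, -42) + F) = ((496 + 8*(-173)) + 21853)/(-1/6*89*(-42) - 43650) = ((496 - 1384) + 21853)/(623 - 43650) = (-888 + 21853)/(-43027) = 20965*(-1/43027) = -20965/43027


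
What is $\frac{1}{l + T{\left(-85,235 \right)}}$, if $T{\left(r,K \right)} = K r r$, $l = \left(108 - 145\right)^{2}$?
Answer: $\frac{1}{1699244} \approx 5.885 \cdot 10^{-7}$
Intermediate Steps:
$l = 1369$ ($l = \left(-37\right)^{2} = 1369$)
$T{\left(r,K \right)} = K r^{2}$
$\frac{1}{l + T{\left(-85,235 \right)}} = \frac{1}{1369 + 235 \left(-85\right)^{2}} = \frac{1}{1369 + 235 \cdot 7225} = \frac{1}{1369 + 1697875} = \frac{1}{1699244}$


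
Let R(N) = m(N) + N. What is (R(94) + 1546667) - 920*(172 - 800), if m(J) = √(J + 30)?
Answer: 2124521 + 2*√31 ≈ 2.1245e+6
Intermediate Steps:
m(J) = √(30 + J)
R(N) = N + √(30 + N) (R(N) = √(30 + N) + N = N + √(30 + N))
(R(94) + 1546667) - 920*(172 - 800) = ((94 + √(30 + 94)) + 1546667) - 920*(172 - 800) = ((94 + √124) + 1546667) - 920*(-628) = ((94 + 2*√31) + 1546667) + 577760 = (1546761 + 2*√31) + 577760 = 2124521 + 2*√31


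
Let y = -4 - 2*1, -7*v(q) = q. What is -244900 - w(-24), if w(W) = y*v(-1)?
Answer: -1714294/7 ≈ -2.4490e+5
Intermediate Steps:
v(q) = -q/7
y = -6 (y = -4 - 2 = -6)
w(W) = -6/7 (w(W) = -(-6)*(-1)/7 = -6*1/7 = -6/7)
-244900 - w(-24) = -244900 - 1*(-6/7) = -244900 + 6/7 = -1714294/7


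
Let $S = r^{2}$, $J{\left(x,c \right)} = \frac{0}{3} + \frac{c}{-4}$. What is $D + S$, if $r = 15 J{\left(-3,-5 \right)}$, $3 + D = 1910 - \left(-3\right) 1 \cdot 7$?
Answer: $\frac{36473}{16} \approx 2279.6$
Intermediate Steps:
$J{\left(x,c \right)} = - \frac{c}{4}$ ($J{\left(x,c \right)} = 0 \cdot \frac{1}{3} + c \left(- \frac{1}{4}\right) = 0 - \frac{c}{4} = - \frac{c}{4}$)
$D = 1928$ ($D = -3 + \left(1910 - \left(-3\right) 1 \cdot 7\right) = -3 + \left(1910 - \left(-3\right) 7\right) = -3 + \left(1910 - -21\right) = -3 + \left(1910 + 21\right) = -3 + 1931 = 1928$)
$r = \frac{75}{4}$ ($r = 15 \left(\left(- \frac{1}{4}\right) \left(-5\right)\right) = 15 \cdot \frac{5}{4} = \frac{75}{4} \approx 18.75$)
$S = \frac{5625}{16}$ ($S = \left(\frac{75}{4}\right)^{2} = \frac{5625}{16} \approx 351.56$)
$D + S = 1928 + \frac{5625}{16} = \frac{36473}{16}$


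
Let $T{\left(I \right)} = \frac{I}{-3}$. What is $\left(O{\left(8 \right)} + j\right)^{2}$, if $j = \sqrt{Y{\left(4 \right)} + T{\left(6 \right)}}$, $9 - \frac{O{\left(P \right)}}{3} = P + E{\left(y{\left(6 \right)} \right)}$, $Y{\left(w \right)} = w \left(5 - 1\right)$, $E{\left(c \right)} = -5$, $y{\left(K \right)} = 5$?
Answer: $\left(18 + \sqrt{14}\right)^{2} \approx 472.7$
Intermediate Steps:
$Y{\left(w \right)} = 4 w$ ($Y{\left(w \right)} = w 4 = 4 w$)
$T{\left(I \right)} = - \frac{I}{3}$ ($T{\left(I \right)} = I \left(- \frac{1}{3}\right) = - \frac{I}{3}$)
$O{\left(P \right)} = 42 - 3 P$ ($O{\left(P \right)} = 27 - 3 \left(P - 5\right) = 27 - 3 \left(-5 + P\right) = 27 - \left(-15 + 3 P\right) = 42 - 3 P$)
$j = \sqrt{14}$ ($j = \sqrt{4 \cdot 4 - 2} = \sqrt{16 - 2} = \sqrt{14} \approx 3.7417$)
$\left(O{\left(8 \right)} + j\right)^{2} = \left(\left(42 - 24\right) + \sqrt{14}\right)^{2} = \left(18 + \sqrt{14}\right)^{2}$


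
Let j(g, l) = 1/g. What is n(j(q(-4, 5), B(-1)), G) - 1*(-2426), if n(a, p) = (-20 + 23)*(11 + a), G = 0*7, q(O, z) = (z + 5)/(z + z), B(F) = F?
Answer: 2462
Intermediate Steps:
q(O, z) = (5 + z)/(2*z) (q(O, z) = (5 + z)/((2*z)) = (5 + z)*(1/(2*z)) = (5 + z)/(2*z))
G = 0
n(a, p) = 33 + 3*a (n(a, p) = 3*(11 + a) = 33 + 3*a)
n(j(q(-4, 5), B(-1)), G) - 1*(-2426) = (33 + 3/(((½)*(5 + 5)/5))) - 1*(-2426) = (33 + 3/(((½)*(⅕)*10))) + 2426 = (33 + 3/1) + 2426 = (33 + 3*1) + 2426 = (33 + 3) + 2426 = 36 + 2426 = 2462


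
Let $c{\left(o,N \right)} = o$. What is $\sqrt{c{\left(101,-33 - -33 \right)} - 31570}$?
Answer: $i \sqrt{31469} \approx 177.4 i$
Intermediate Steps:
$\sqrt{c{\left(101,-33 - -33 \right)} - 31570} = \sqrt{101 - 31570} = \sqrt{-31469} = i \sqrt{31469}$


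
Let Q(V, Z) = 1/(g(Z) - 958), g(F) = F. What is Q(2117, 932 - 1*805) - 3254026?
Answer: -2704095607/831 ≈ -3.2540e+6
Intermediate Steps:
Q(V, Z) = 1/(-958 + Z) (Q(V, Z) = 1/(Z - 958) = 1/(-958 + Z))
Q(2117, 932 - 1*805) - 3254026 = 1/(-958 + (932 - 1*805)) - 3254026 = 1/(-958 + (932 - 805)) - 3254026 = 1/(-958 + 127) - 3254026 = 1/(-831) - 3254026 = -1/831 - 3254026 = -2704095607/831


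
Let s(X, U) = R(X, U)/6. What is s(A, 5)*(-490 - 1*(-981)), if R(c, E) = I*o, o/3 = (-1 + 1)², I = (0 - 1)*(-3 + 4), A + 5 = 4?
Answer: 0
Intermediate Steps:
A = -1 (A = -5 + 4 = -1)
I = -1 (I = -1*1 = -1)
o = 0 (o = 3*(-1 + 1)² = 3*0² = 3*0 = 0)
R(c, E) = 0 (R(c, E) = -1*0 = 0)
s(X, U) = 0 (s(X, U) = 0/6 = 0*(⅙) = 0)
s(A, 5)*(-490 - 1*(-981)) = 0*(-490 - 1*(-981)) = 0*(-490 + 981) = 0*491 = 0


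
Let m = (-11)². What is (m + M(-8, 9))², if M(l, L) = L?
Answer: 16900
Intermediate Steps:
m = 121
(m + M(-8, 9))² = (121 + 9)² = 130² = 16900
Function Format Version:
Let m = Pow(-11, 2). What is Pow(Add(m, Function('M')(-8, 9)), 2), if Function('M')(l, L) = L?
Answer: 16900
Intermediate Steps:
m = 121
Pow(Add(m, Function('M')(-8, 9)), 2) = Pow(Add(121, 9), 2) = Pow(130, 2) = 16900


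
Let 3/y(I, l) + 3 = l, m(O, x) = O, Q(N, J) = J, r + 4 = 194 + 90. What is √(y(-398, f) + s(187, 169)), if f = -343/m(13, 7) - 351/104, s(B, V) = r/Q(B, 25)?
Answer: 4*√201472945/17035 ≈ 3.3329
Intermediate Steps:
r = 280 (r = -4 + (194 + 90) = -4 + 284 = 280)
s(B, V) = 56/5 (s(B, V) = 280/25 = 280*(1/25) = 56/5)
f = -3095/104 (f = -343/13 - 351/104 = -343*1/13 - 351*1/104 = -343/13 - 27/8 = -3095/104 ≈ -29.760)
y(I, l) = 3/(-3 + l)
√(y(-398, f) + s(187, 169)) = √(3/(-3 - 3095/104) + 56/5) = √(3/(-3407/104) + 56/5) = √(3*(-104/3407) + 56/5) = √(-312/3407 + 56/5) = √(189232/17035) = 4*√201472945/17035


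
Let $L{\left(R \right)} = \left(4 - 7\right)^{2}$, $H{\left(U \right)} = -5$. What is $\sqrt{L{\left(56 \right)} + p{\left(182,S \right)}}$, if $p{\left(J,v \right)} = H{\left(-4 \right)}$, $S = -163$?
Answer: $2$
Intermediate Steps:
$p{\left(J,v \right)} = -5$
$L{\left(R \right)} = 9$ ($L{\left(R \right)} = \left(-3\right)^{2} = 9$)
$\sqrt{L{\left(56 \right)} + p{\left(182,S \right)}} = \sqrt{9 - 5} = \sqrt{4} = 2$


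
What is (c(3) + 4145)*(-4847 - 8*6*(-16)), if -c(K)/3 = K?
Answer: -16870744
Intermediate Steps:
c(K) = -3*K
(c(3) + 4145)*(-4847 - 8*6*(-16)) = (-3*3 + 4145)*(-4847 - 8*6*(-16)) = (-9 + 4145)*(-4847 - 48*(-16)) = 4136*(-4847 + 768) = 4136*(-4079) = -16870744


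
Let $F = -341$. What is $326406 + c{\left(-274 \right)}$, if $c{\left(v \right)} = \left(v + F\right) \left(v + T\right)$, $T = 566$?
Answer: $146826$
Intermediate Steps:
$c{\left(v \right)} = \left(-341 + v\right) \left(566 + v\right)$ ($c{\left(v \right)} = \left(v - 341\right) \left(v + 566\right) = \left(-341 + v\right) \left(566 + v\right)$)
$326406 + c{\left(-274 \right)} = 326406 + \left(-193006 + \left(-274\right)^{2} + 225 \left(-274\right)\right) = 326406 - 179580 = 146826$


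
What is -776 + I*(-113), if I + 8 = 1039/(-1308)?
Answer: 284831/1308 ≈ 217.76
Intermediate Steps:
I = -11503/1308 (I = -8 + 1039/(-1308) = -8 + 1039*(-1/1308) = -8 - 1039/1308 = -11503/1308 ≈ -8.7943)
-776 + I*(-113) = -776 - 11503/1308*(-113) = -776 + 1299839/1308 = 284831/1308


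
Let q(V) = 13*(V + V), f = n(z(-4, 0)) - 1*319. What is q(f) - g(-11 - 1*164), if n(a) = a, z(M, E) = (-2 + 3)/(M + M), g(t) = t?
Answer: -32489/4 ≈ -8122.3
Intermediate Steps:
z(M, E) = 1/(2*M)
f = -2553/8 (f = (½)/(-4) - 1*319 = (½)*(-¼) - 319 = -⅛ - 319 = -2553/8 ≈ -319.13)
q(V) = 26*V (q(V) = 13*(2*V) = 26*V)
q(f) - g(-11 - 1*164) = 26*(-2553/8) - (-11 - 1*164) = -33189/4 - (-11 - 164) = -33189/4 - 1*(-175) = -33189/4 + 175 = -32489/4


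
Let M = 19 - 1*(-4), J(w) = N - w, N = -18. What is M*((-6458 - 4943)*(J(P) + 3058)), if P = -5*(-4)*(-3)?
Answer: -812891300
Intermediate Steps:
P = -60 (P = 20*(-3) = -60)
J(w) = -18 - w
M = 23 (M = 19 + 4 = 23)
M*((-6458 - 4943)*(J(P) + 3058)) = 23*((-6458 - 4943)*((-18 - 1*(-60)) + 3058)) = 23*(-11401*((-18 + 60) + 3058)) = 23*(-11401*(42 + 3058)) = 23*(-11401*3100) = 23*(-35343100) = -812891300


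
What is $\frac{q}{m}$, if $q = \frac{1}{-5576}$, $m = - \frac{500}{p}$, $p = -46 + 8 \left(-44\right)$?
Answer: $- \frac{199}{1394000} \approx -0.00014275$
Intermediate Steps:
$p = -398$ ($p = -46 - 352 = -398$)
$m = \frac{250}{199}$ ($m = - \frac{500}{-398} = \left(-500\right) \left(- \frac{1}{398}\right) = \frac{250}{199} \approx 1.2563$)
$q = - \frac{1}{5576} \approx -0.00017934$
$\frac{q}{m} = - \frac{1}{5576 \cdot \frac{250}{199}} = \left(- \frac{1}{5576}\right) \frac{199}{250} = - \frac{199}{1394000}$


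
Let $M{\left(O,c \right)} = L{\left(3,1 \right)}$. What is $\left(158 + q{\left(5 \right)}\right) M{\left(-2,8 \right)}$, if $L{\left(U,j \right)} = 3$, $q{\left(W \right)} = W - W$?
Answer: $474$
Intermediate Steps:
$q{\left(W \right)} = 0$
$M{\left(O,c \right)} = 3$
$\left(158 + q{\left(5 \right)}\right) M{\left(-2,8 \right)} = \left(158 + 0\right) 3 = 158 \cdot 3 = 474$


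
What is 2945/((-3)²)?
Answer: 2945/9 ≈ 327.22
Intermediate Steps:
2945/((-3)²) = 2945/9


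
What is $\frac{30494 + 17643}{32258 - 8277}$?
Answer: $\frac{48137}{23981} \approx 2.0073$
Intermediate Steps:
$\frac{30494 + 17643}{32258 - 8277} = \frac{48137}{23981}$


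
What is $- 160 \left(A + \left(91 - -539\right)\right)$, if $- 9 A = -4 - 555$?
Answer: $- \frac{996640}{9} \approx -1.1074 \cdot 10^{5}$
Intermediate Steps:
$A = \frac{559}{9}$ ($A = - \frac{-4 - 555}{9} = \left(- \frac{1}{9}\right) \left(-559\right) = \frac{559}{9} \approx 62.111$)
$- 160 \left(A + \left(91 - -539\right)\right) = - 160 \left(\frac{559}{9} + \left(91 - -539\right)\right) = - 160 \left(\frac{559}{9} + \left(91 + 539\right)\right) = - 160 \left(\frac{559}{9} + 630\right) = \left(-160\right) \frac{6229}{9} = - \frac{996640}{9}$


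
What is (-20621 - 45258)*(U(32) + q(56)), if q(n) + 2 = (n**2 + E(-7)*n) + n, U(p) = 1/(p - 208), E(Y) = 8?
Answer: -3834678843/16 ≈ -2.3967e+8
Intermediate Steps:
U(p) = 1/(-208 + p)
q(n) = -2 + n**2 + 9*n (q(n) = -2 + ((n**2 + 8*n) + n) = -2 + (n**2 + 9*n) = -2 + n**2 + 9*n)
(-20621 - 45258)*(U(32) + q(56)) = (-20621 - 45258)*(1/(-208 + 32) + (-2 + 56**2 + 9*56)) = -65879*(1/(-176) + (-2 + 3136 + 504)) = -65879*(-1/176 + 3638) = -65879*640287/176 = -3834678843/16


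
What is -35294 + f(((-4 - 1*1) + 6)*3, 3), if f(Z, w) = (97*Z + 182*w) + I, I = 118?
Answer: -34339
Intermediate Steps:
f(Z, w) = 118 + 97*Z + 182*w (f(Z, w) = (97*Z + 182*w) + 118 = 118 + 97*Z + 182*w)
-35294 + f(((-4 - 1*1) + 6)*3, 3) = -35294 + (118 + 97*(((-4 - 1*1) + 6)*3) + 182*3) = -35294 + (118 + 97*(((-4 - 1) + 6)*3) + 546) = -35294 + (118 + 97*((-5 + 6)*3) + 546) = -35294 + (118 + 97*(1*3) + 546) = -35294 + (118 + 97*3 + 546) = -35294 + (118 + 291 + 546) = -35294 + 955 = -34339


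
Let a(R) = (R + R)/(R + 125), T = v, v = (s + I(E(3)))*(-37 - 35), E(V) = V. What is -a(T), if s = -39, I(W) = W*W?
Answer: -864/457 ≈ -1.8906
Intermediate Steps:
I(W) = W²
v = 2160 (v = (-39 + 3²)*(-37 - 35) = (-39 + 9)*(-72) = -30*(-72) = 2160)
T = 2160
a(R) = 2*R/(125 + R) (a(R) = (2*R)/(125 + R) = 2*R/(125 + R))
-a(T) = -2*2160/(125 + 2160) = -2*2160/2285 = -1*864/457 = -864/457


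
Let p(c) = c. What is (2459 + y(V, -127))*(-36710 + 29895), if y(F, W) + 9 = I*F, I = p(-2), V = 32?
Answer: -16260590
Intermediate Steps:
I = -2
y(F, W) = -9 - 2*F
(2459 + y(V, -127))*(-36710 + 29895) = (2459 + (-9 - 2*32))*(-36710 + 29895) = (2459 + (-9 - 64))*(-6815) = (2459 - 73)*(-6815) = 2386*(-6815) = -16260590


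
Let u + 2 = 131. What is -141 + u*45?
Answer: 5664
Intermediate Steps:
u = 129 (u = -2 + 131 = 129)
-141 + u*45 = -141 + 129*45 = -141 + 5805 = 5664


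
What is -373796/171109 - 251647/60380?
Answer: -65628869003/10331561420 ≈ -6.3523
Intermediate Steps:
-373796/171109 - 251647/60380 = -65628869003/10331561420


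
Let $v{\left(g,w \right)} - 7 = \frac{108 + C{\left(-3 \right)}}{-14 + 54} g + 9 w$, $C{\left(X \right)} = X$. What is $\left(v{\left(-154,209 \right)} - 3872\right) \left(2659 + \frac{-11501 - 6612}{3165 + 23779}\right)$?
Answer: $- \frac{684243015599}{107776} \approx -6.3488 \cdot 10^{6}$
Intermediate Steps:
$v{\left(g,w \right)} = 7 + 9 w + \frac{21 g}{8}$ ($v{\left(g,w \right)} = 7 + \left(\frac{108 - 3}{-14 + 54} g + 9 w\right) = 7 + \left(\frac{105}{40} g + 9 w\right) = 7 + \left(105 \cdot \frac{1}{40} g + 9 w\right) = 7 + \left(\frac{21 g}{8} + 9 w\right) = 7 + \left(9 w + \frac{21 g}{8}\right) = 7 + 9 w + \frac{21 g}{8}$)
$\left(v{\left(-154,209 \right)} - 3872\right) \left(2659 + \frac{-11501 - 6612}{3165 + 23779}\right) = \left(\left(7 + 9 \cdot 209 + \frac{21}{8} \left(-154\right)\right) - 3872\right) \left(2659 + \frac{-11501 - 6612}{3165 + 23779}\right) = \left(\left(7 + 1881 - \frac{1617}{4}\right) - 3872\right) \left(2659 - \frac{18113}{26944}\right) = \left(\frac{5935}{4} - 3872\right) \left(2659 - \frac{18113}{26944}\right) = - \frac{9553 \left(2659 - \frac{18113}{26944}\right)}{4} = \left(- \frac{9553}{4}\right) \frac{71625983}{26944} = - \frac{684243015599}{107776}$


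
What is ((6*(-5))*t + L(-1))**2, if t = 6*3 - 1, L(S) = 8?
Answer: 252004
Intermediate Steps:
t = 17 (t = 18 - 1 = 17)
((6*(-5))*t + L(-1))**2 = ((6*(-5))*17 + 8)**2 = (-30*17 + 8)**2 = (-510 + 8)**2 = (-502)**2 = 252004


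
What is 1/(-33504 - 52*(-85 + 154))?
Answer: -1/37092 ≈ -2.6960e-5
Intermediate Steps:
1/(-33504 - 52*(-85 + 154)) = 1/(-33504 - 52*69) = 1/(-33504 - 3588) = 1/(-37092) = -1/37092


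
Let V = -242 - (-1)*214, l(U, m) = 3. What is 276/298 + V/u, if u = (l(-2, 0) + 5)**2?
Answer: 1165/2384 ≈ 0.48867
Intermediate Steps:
u = 64 (u = (3 + 5)**2 = 8**2 = 64)
V = -28 (V = -242 - 1*(-214) = -242 + 214 = -28)
276/298 + V/u = 276/298 - 28/64 = 276*(1/298) - 28*1/64 = 138/149 - 7/16 = 1165/2384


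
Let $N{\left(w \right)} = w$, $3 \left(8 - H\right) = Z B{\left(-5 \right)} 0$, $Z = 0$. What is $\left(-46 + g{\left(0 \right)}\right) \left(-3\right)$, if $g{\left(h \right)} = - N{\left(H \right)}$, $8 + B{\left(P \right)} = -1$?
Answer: $162$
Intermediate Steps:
$B{\left(P \right)} = -9$ ($B{\left(P \right)} = -8 - 1 = -9$)
$H = 8$ ($H = 8 - \frac{0 \left(-9\right) 0}{3} = 8 - \frac{0 \cdot 0}{3} = 8 - 0 = 8 + 0 = 8$)
$g{\left(h \right)} = -8$ ($g{\left(h \right)} = \left(-1\right) 8 = -8$)
$\left(-46 + g{\left(0 \right)}\right) \left(-3\right) = \left(-46 - 8\right) \left(-3\right) = \left(-54\right) \left(-3\right) = 162$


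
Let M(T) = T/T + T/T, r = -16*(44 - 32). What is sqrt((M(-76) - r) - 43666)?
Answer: 4*I*sqrt(2717) ≈ 208.5*I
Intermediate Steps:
r = -192 (r = -16*12 = -192)
M(T) = 2 (M(T) = 1 + 1 = 2)
sqrt((M(-76) - r) - 43666) = sqrt((2 - 1*(-192)) - 43666) = sqrt((2 + 192) - 43666) = sqrt(194 - 43666) = sqrt(-43472) = 4*I*sqrt(2717)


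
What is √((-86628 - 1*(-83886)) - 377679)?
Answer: 3*I*√42269 ≈ 616.78*I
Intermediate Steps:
√((-86628 - 1*(-83886)) - 377679) = √((-86628 + 83886) - 377679) = √(-2742 - 377679) = √(-380421) = 3*I*√42269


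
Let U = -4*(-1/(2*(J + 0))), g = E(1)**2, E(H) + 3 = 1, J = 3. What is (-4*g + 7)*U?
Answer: -6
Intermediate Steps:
E(H) = -2 (E(H) = -3 + 1 = -2)
g = 4 (g = (-2)**2 = 4)
U = 2/3 (U = -4*(-1/(2*(3 + 0))) = -4/((-2*3)) = -4/(-6) = -4*(-1/6) = 2/3 ≈ 0.66667)
(-4*g + 7)*U = (-4*4 + 7)*(2/3) = (-16 + 7)*(2/3) = -9*2/3 = -6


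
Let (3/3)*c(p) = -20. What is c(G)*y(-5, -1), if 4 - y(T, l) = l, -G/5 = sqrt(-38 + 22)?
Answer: -100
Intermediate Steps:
G = -20*I (G = -5*sqrt(-38 + 22) = -20*I ≈ -20.0*I)
c(p) = -20
y(T, l) = 4 - l
c(G)*y(-5, -1) = -20*(4 - 1*(-1)) = -20*(4 + 1) = -20*5 = -100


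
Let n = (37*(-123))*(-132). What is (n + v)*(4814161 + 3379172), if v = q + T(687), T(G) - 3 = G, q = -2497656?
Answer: -15536476607922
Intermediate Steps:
T(G) = 3 + G
n = 600732 (n = -4551*(-132) = 600732)
v = -2496966 (v = -2497656 + (3 + 687) = -2497656 + 690 = -2496966)
(n + v)*(4814161 + 3379172) = (600732 - 2496966)*(4814161 + 3379172) = -1896234*8193333 = -15536476607922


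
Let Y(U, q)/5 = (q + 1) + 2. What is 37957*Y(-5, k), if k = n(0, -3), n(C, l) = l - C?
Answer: 0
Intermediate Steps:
k = -3 (k = -3 - 1*0 = -3 + 0 = -3)
Y(U, q) = 15 + 5*q (Y(U, q) = 5*((q + 1) + 2) = 5*((1 + q) + 2) = 5*(3 + q) = 15 + 5*q)
37957*Y(-5, k) = 37957*(15 + 5*(-3)) = 37957*(15 - 15) = 37957*0 = 0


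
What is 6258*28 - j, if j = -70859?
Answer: 246083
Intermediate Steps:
6258*28 - j = 6258*28 - 1*(-70859) = 175224 + 70859 = 246083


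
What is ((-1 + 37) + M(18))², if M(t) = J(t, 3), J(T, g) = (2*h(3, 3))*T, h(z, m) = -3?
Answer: 5184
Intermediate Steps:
J(T, g) = -6*T (J(T, g) = (2*(-3))*T = -6*T)
M(t) = -6*t
((-1 + 37) + M(18))² = ((-1 + 37) - 6*18)² = (36 - 108)² = (-72)² = 5184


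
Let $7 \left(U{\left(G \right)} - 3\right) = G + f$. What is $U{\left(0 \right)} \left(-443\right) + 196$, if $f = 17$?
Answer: $- \frac{15462}{7} \approx -2208.9$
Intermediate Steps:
$U{\left(G \right)} = \frac{38}{7} + \frac{G}{7}$ ($U{\left(G \right)} = 3 + \frac{G + 17}{7} = 3 + \frac{17 + G}{7} = 3 + \left(\frac{17}{7} + \frac{G}{7}\right) = \frac{38}{7} + \frac{G}{7}$)
$U{\left(0 \right)} \left(-443\right) + 196 = \left(\frac{38}{7} + \frac{1}{7} \cdot 0\right) \left(-443\right) + 196 = \left(\frac{38}{7} + 0\right) \left(-443\right) + 196 = \frac{38}{7} \left(-443\right) + 196 = - \frac{16834}{7} + 196 = - \frac{15462}{7}$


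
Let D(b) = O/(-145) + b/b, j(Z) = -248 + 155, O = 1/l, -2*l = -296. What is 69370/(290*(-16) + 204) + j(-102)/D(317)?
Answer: -1723648485/15865354 ≈ -108.64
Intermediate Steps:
l = 148 (l = -½*(-296) = 148)
O = 1/148 ≈ 0.0067568
j(Z) = -93
D(b) = 21459/21460 (D(b) = (1/148)/(-145) + b/b = (1/148)*(-1/145) + 1 = -1/21460 + 1 = 21459/21460)
69370/(290*(-16) + 204) + j(-102)/D(317) = 69370/(290*(-16) + 204) - 93/21459/21460 = 69370/(-4640 + 204) - 93*21460/21459 = 69370/(-4436) - 665260/7153 = 69370*(-1/4436) - 665260/7153 = -34685/2218 - 665260/7153 = -1723648485/15865354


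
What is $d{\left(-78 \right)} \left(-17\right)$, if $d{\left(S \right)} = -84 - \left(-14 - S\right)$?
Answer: $2516$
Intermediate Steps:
$d{\left(S \right)} = -70 + S$ ($d{\left(S \right)} = -84 + \left(14 + S\right) = -70 + S$)
$d{\left(-78 \right)} \left(-17\right) = \left(-70 - 78\right) \left(-17\right) = \left(-148\right) \left(-17\right) = 2516$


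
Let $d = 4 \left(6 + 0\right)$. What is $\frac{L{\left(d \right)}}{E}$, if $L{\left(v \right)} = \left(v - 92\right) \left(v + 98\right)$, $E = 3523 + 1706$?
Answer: $- \frac{8296}{5229} \approx -1.5865$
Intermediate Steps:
$E = 5229$
$d = 24$ ($d = 4 \cdot 6 = 24$)
$L{\left(v \right)} = \left(-92 + v\right) \left(98 + v\right)$
$\frac{L{\left(d \right)}}{E} = \frac{-9016 + 24^{2} + 6 \cdot 24}{5229} = \left(-9016 + 576 + 144\right) \frac{1}{5229} = \left(-8296\right) \frac{1}{5229} = - \frac{8296}{5229}$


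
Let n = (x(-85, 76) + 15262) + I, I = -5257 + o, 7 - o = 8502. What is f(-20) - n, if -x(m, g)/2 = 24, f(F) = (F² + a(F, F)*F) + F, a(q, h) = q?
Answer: -682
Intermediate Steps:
o = -8495 (o = 7 - 1*8502 = 7 - 8502 = -8495)
f(F) = F + 2*F² (f(F) = (F² + F*F) + F = (F² + F²) + F = 2*F² + F = F + 2*F²)
x(m, g) = -48 (x(m, g) = -2*24 = -48)
I = -13752 (I = -5257 - 8495 = -13752)
n = 1462 (n = (-48 + 15262) - 13752 = 15214 - 13752 = 1462)
f(-20) - n = -20*(1 + 2*(-20)) - 1*1462 = -20*(1 - 40) - 1462 = -20*(-39) - 1462 = 780 - 1462 = -682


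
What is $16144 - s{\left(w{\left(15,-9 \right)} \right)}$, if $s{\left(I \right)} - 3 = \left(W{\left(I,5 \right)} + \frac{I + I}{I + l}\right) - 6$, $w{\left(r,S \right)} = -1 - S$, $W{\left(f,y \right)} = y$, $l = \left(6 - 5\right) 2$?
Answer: $\frac{80702}{5} \approx 16140.0$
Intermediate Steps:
$l = 2$ ($l = 1 \cdot 2 = 2$)
$s{\left(I \right)} = 2 + \frac{2 I}{2 + I}$ ($s{\left(I \right)} = 3 + \left(\left(5 + \frac{I + I}{I + 2}\right) - 6\right) = 3 + \left(\left(5 + \frac{2 I}{2 + I}\right) - 6\right) = 3 + \left(-1 + \frac{2 I}{2 + I}\right) = 2 + \frac{2 I}{2 + I}$)
$16144 - s{\left(w{\left(15,-9 \right)} \right)} = 16144 - \frac{4 \left(1 - -8\right)}{2 - -8} = 16144 - \frac{4 \left(1 + \left(-1 + 9\right)\right)}{2 + \left(-1 + 9\right)} = 16144 - \frac{4 \left(1 + 8\right)}{2 + 8} = 16144 - 4 \cdot \frac{1}{10} \cdot 9 = 16144 - \frac{18}{5} = \frac{80702}{5}$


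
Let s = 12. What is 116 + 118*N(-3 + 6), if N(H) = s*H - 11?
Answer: 3066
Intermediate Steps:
N(H) = -11 + 12*H (N(H) = 12*H - 11 = -11 + 12*H)
116 + 118*N(-3 + 6) = 116 + 118*(-11 + 12*(-3 + 6)) = 116 + 118*(-11 + 12*3) = 116 + 118*(-11 + 36) = 116 + 118*25 = 116 + 2950 = 3066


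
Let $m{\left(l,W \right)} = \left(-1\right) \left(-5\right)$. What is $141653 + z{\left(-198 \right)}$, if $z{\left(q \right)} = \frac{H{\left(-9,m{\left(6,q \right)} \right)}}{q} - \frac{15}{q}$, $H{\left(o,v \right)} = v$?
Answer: $\frac{14023652}{99} \approx 1.4165 \cdot 10^{5}$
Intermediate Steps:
$m{\left(l,W \right)} = 5$
$z{\left(q \right)} = - \frac{10}{q}$ ($z{\left(q \right)} = \frac{5}{q} - \frac{15}{q} = - \frac{10}{q}$)
$141653 + z{\left(-198 \right)} = 141653 - \frac{10}{-198} = 141653 - - \frac{5}{99} = 141653 + \frac{5}{99} = \frac{14023652}{99}$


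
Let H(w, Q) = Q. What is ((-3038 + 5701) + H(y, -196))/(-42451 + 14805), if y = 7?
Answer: -2467/27646 ≈ -0.089235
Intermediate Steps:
((-3038 + 5701) + H(y, -196))/(-42451 + 14805) = ((-3038 + 5701) - 196)/(-42451 + 14805) = (2663 - 196)/(-27646) = 2467*(-1/27646) = -2467/27646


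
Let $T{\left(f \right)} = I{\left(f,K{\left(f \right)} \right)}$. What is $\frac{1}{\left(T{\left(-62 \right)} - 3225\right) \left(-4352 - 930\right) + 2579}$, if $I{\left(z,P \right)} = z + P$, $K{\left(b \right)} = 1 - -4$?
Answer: $\frac{1}{17338103} \approx 5.7676 \cdot 10^{-8}$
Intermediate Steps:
$K{\left(b \right)} = 5$ ($K{\left(b \right)} = 1 + 4 = 5$)
$I{\left(z,P \right)} = P + z$
$T{\left(f \right)} = 5 + f$
$\frac{1}{\left(T{\left(-62 \right)} - 3225\right) \left(-4352 - 930\right) + 2579} = \frac{1}{\left(\left(5 - 62\right) - 3225\right) \left(-4352 - 930\right) + 2579} = \frac{1}{\left(-57 - 3225\right) \left(-5282\right) + 2579} = \frac{1}{\left(-3282\right) \left(-5282\right) + 2579} = \frac{1}{17335524 + 2579} = \frac{1}{17338103}$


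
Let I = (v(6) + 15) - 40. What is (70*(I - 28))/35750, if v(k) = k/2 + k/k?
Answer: -343/3575 ≈ -0.095944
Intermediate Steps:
v(k) = 1 + k/2 (v(k) = k*(½) + 1 = k/2 + 1 = 1 + k/2)
I = -21 (I = ((1 + (½)*6) + 15) - 40 = ((1 + 3) + 15) - 40 = (4 + 15) - 40 = 19 - 40 = -21)
(70*(I - 28))/35750 = (70*(-21 - 28))/35750 = (70*(-49))*(1/35750) = -3430*1/35750 = -343/3575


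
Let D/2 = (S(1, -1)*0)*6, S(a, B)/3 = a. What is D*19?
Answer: 0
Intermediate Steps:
S(a, B) = 3*a
D = 0 (D = 2*(((3*1)*0)*6) = 2*((3*0)*6) = 2*(0*6) = 2*0 = 0)
D*19 = 0*19 = 0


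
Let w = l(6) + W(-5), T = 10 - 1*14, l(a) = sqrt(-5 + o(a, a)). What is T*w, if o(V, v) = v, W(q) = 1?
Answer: -8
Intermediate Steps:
l(a) = sqrt(-5 + a)
T = -4 (T = 10 - 14 = -4)
w = 2 (w = sqrt(-5 + 6) + 1 = sqrt(1) + 1 = 1 + 1 = 2)
T*w = -4*2 = -8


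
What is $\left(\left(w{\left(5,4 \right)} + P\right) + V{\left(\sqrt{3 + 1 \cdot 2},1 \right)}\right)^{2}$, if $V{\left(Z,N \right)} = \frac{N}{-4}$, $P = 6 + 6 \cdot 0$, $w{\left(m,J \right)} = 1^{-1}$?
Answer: $\frac{729}{16} \approx 45.563$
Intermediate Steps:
$w{\left(m,J \right)} = 1$
$P = 6$ ($P = 6 + 0 = 6$)
$V{\left(Z,N \right)} = - \frac{N}{4}$ ($V{\left(Z,N \right)} = N \left(- \frac{1}{4}\right) = - \frac{N}{4}$)
$\left(\left(w{\left(5,4 \right)} + P\right) + V{\left(\sqrt{3 + 1 \cdot 2},1 \right)}\right)^{2} = \left(\left(1 + 6\right) - \frac{1}{4}\right)^{2} = \left(7 - \frac{1}{4}\right)^{2} = \left(\frac{27}{4}\right)^{2} = \frac{729}{16}$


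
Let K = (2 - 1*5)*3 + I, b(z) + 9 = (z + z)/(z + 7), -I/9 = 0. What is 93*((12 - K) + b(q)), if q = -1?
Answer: 1085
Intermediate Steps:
I = 0 (I = -9*0 = 0)
b(z) = -9 + 2*z/(7 + z) (b(z) = -9 + (z + z)/(z + 7) = -9 + (2*z)/(7 + z) = -9 + 2*z/(7 + z))
K = -9 (K = (2 - 1*5)*3 + 0 = (2 - 5)*3 + 0 = -3*3 + 0 = -9 + 0 = -9)
93*((12 - K) + b(q)) = 93*((12 - 1*(-9)) + 7*(-9 - 1*(-1))/(7 - 1)) = 93*((12 + 9) + 7*(-9 + 1)/6) = 93*(21 + 7*(⅙)*(-8)) = 93*(21 - 28/3) = 93*(35/3) = 1085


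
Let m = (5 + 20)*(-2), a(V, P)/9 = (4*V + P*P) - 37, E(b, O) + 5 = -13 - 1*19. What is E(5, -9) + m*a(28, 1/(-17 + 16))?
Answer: -34237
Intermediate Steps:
E(b, O) = -37 (E(b, O) = -5 + (-13 - 1*19) = -5 + (-13 - 19) = -5 - 32 = -37)
a(V, P) = -333 + 9*P² + 36*V (a(V, P) = 9*((4*V + P*P) - 37) = 9*((4*V + P²) - 37) = 9*((P² + 4*V) - 37) = 9*(-37 + P² + 4*V) = -333 + 9*P² + 36*V)
m = -50 (m = 25*(-2) = -50)
E(5, -9) + m*a(28, 1/(-17 + 16)) = -37 - 50*(-333 + 9*(1/(-17 + 16))² + 36*28) = -37 - 50*(-333 + 9*(1/(-1))² + 1008) = -37 - 50*(-333 + 9*(-1)² + 1008) = -37 - 50*(-333 + 9*1 + 1008) = -37 - 50*(-333 + 9 + 1008) = -37 - 50*684 = -37 - 34200 = -34237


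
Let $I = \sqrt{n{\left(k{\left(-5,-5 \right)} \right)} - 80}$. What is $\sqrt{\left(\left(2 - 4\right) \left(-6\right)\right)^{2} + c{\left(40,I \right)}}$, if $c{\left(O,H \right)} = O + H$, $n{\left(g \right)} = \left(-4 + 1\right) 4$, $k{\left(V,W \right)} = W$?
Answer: $\sqrt{184 + 2 i \sqrt{23}} \approx 13.569 + 0.35343 i$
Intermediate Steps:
$n{\left(g \right)} = -12$ ($n{\left(g \right)} = \left(-3\right) 4 = -12$)
$I = 2 i \sqrt{23}$ ($I = \sqrt{-12 - 80} = \sqrt{-92} = 2 i \sqrt{23} \approx 9.5917 i$)
$c{\left(O,H \right)} = H + O$
$\sqrt{\left(\left(2 - 4\right) \left(-6\right)\right)^{2} + c{\left(40,I \right)}} = \sqrt{\left(\left(2 - 4\right) \left(-6\right)\right)^{2} + \left(2 i \sqrt{23} + 40\right)} = \sqrt{\left(\left(-2\right) \left(-6\right)\right)^{2} + \left(40 + 2 i \sqrt{23}\right)} = \sqrt{12^{2} + \left(40 + 2 i \sqrt{23}\right)} = \sqrt{144 + \left(40 + 2 i \sqrt{23}\right)} = \sqrt{184 + 2 i \sqrt{23}}$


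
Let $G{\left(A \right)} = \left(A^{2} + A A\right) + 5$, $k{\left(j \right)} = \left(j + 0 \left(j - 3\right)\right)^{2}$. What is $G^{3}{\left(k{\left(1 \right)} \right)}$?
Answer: $343$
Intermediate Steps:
$k{\left(j \right)} = j^{2}$ ($k{\left(j \right)} = \left(j + 0 \left(-3 + j\right)\right)^{2} = \left(j + 0\right)^{2} = j^{2}$)
$G{\left(A \right)} = 5 + 2 A^{2}$ ($G{\left(A \right)} = \left(A^{2} + A^{2}\right) + 5 = 2 A^{2} + 5 = 5 + 2 A^{2}$)
$G^{3}{\left(k{\left(1 \right)} \right)} = \left(5 + 2 \left(1^{2}\right)^{2}\right)^{3} = \left(5 + 2 \cdot 1^{2}\right)^{3} = \left(5 + 2 \cdot 1\right)^{3} = \left(5 + 2\right)^{3} = 7^{3} = 343$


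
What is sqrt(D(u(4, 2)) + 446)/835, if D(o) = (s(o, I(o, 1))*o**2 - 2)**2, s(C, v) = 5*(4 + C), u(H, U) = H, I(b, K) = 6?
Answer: 17*sqrt(1410)/835 ≈ 0.76449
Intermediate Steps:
s(C, v) = 20 + 5*C
D(o) = (-2 + o**2*(20 + 5*o))**2 (D(o) = ((20 + 5*o)*o**2 - 2)**2 = (o**2*(20 + 5*o) - 2)**2 = (-2 + o**2*(20 + 5*o))**2)
sqrt(D(u(4, 2)) + 446)/835 = sqrt((-2 + 5*4**2*(4 + 4))**2 + 446)/835 = sqrt((-2 + 5*16*8)**2 + 446)*(1/835) = sqrt((-2 + 640)**2 + 446)*(1/835) = sqrt(638**2 + 446)*(1/835) = sqrt(407044 + 446)*(1/835) = sqrt(407490)*(1/835) = (17*sqrt(1410))*(1/835) = 17*sqrt(1410)/835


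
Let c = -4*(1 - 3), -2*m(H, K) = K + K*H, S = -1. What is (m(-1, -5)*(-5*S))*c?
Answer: 0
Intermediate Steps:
m(H, K) = -K/2 - H*K/2 (m(H, K) = -(K + K*H)/2 = -(K + H*K)/2 = -K/2 - H*K/2)
c = 8 (c = -4*(-2) = 8)
(m(-1, -5)*(-5*S))*c = ((-1/2*(-5)*(1 - 1))*(-5*(-1)))*8 = (-1/2*(-5)*0*5)*8 = (0*5)*8 = 0*8 = 0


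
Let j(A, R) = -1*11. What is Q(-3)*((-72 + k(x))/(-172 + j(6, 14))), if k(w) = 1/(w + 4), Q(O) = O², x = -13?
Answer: 649/183 ≈ 3.5464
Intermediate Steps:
j(A, R) = -11
k(w) = 1/(4 + w)
Q(-3)*((-72 + k(x))/(-172 + j(6, 14))) = (-3)²*((-72 + 1/(4 - 13))/(-172 - 11)) = 9*((-72 + 1/(-9))/(-183)) = 9*((-72 - ⅑)*(-1/183)) = 9*(-649/9*(-1/183)) = 9*(649/1647) = 649/183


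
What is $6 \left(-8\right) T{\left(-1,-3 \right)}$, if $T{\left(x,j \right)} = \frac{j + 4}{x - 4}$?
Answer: $\frac{48}{5} \approx 9.6$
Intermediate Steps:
$T{\left(x,j \right)} = \frac{4 + j}{-4 + x}$
$6 \left(-8\right) T{\left(-1,-3 \right)} = 6 \left(-8\right) \frac{4 - 3}{-4 - 1} = - 48 \frac{1}{-5} \cdot 1 = - 48 \left(\left(- \frac{1}{5}\right) 1\right) = \left(-48\right) \left(- \frac{1}{5}\right) = \frac{48}{5}$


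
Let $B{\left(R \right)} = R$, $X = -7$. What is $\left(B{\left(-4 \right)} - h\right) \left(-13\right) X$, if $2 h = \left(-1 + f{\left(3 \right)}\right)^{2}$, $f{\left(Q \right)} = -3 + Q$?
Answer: $- \frac{819}{2} \approx -409.5$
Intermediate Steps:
$h = \frac{1}{2}$ ($h = \frac{\left(-1 + \left(-3 + 3\right)\right)^{2}}{2} = \frac{\left(-1 + 0\right)^{2}}{2} = \frac{\left(-1\right)^{2}}{2} = \frac{1}{2} \cdot 1 = \frac{1}{2} \approx 0.5$)
$\left(B{\left(-4 \right)} - h\right) \left(-13\right) X = \left(-4 - \frac{1}{2}\right) \left(-13\right) \left(-7\right) = \left(- \frac{9}{2}\right) \left(-13\right) \left(-7\right) = \frac{117}{2} \left(-7\right) = - \frac{819}{2}$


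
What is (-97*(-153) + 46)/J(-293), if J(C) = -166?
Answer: -14887/166 ≈ -89.681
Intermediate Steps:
(-97*(-153) + 46)/J(-293) = (-97*(-153) + 46)/(-166) = (14841 + 46)*(-1/166) = 14887*(-1/166) = -14887/166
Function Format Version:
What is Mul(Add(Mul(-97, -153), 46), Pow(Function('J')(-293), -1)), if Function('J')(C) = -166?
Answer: Rational(-14887, 166) ≈ -89.681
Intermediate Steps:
Mul(Add(Mul(-97, -153), 46), Pow(Function('J')(-293), -1)) = Mul(Add(Mul(-97, -153), 46), Pow(-166, -1)) = Mul(Add(14841, 46), Rational(-1, 166)) = Mul(14887, Rational(-1, 166)) = Rational(-14887, 166)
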